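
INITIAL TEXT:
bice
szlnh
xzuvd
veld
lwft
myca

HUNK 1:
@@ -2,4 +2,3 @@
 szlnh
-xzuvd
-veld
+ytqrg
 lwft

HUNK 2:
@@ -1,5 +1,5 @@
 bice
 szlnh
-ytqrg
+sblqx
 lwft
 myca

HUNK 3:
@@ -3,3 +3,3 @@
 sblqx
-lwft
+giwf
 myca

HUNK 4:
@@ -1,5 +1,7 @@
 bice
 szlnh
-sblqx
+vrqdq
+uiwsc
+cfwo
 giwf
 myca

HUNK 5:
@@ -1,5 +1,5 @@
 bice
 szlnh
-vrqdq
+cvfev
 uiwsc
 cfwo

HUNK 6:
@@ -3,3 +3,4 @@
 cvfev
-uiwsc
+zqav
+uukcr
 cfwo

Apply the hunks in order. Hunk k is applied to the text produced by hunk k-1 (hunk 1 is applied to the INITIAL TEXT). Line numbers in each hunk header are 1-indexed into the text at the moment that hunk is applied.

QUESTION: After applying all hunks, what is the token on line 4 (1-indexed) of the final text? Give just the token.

Hunk 1: at line 2 remove [xzuvd,veld] add [ytqrg] -> 5 lines: bice szlnh ytqrg lwft myca
Hunk 2: at line 1 remove [ytqrg] add [sblqx] -> 5 lines: bice szlnh sblqx lwft myca
Hunk 3: at line 3 remove [lwft] add [giwf] -> 5 lines: bice szlnh sblqx giwf myca
Hunk 4: at line 1 remove [sblqx] add [vrqdq,uiwsc,cfwo] -> 7 lines: bice szlnh vrqdq uiwsc cfwo giwf myca
Hunk 5: at line 1 remove [vrqdq] add [cvfev] -> 7 lines: bice szlnh cvfev uiwsc cfwo giwf myca
Hunk 6: at line 3 remove [uiwsc] add [zqav,uukcr] -> 8 lines: bice szlnh cvfev zqav uukcr cfwo giwf myca
Final line 4: zqav

Answer: zqav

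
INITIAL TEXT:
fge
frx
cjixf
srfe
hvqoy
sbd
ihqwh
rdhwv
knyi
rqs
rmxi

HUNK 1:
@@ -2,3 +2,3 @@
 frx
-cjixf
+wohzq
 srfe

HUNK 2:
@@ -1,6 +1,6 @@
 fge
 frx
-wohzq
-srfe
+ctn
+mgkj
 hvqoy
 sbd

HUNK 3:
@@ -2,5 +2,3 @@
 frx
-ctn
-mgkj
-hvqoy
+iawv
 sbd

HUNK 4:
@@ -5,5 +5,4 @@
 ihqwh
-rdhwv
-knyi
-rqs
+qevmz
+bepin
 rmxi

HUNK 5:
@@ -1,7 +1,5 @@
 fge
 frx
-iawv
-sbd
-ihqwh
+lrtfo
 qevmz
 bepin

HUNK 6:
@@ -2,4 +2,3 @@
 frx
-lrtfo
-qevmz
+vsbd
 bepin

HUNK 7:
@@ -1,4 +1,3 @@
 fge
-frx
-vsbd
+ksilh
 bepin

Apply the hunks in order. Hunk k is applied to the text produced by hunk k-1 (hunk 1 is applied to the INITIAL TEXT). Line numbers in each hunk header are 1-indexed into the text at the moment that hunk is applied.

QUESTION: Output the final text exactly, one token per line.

Hunk 1: at line 2 remove [cjixf] add [wohzq] -> 11 lines: fge frx wohzq srfe hvqoy sbd ihqwh rdhwv knyi rqs rmxi
Hunk 2: at line 1 remove [wohzq,srfe] add [ctn,mgkj] -> 11 lines: fge frx ctn mgkj hvqoy sbd ihqwh rdhwv knyi rqs rmxi
Hunk 3: at line 2 remove [ctn,mgkj,hvqoy] add [iawv] -> 9 lines: fge frx iawv sbd ihqwh rdhwv knyi rqs rmxi
Hunk 4: at line 5 remove [rdhwv,knyi,rqs] add [qevmz,bepin] -> 8 lines: fge frx iawv sbd ihqwh qevmz bepin rmxi
Hunk 5: at line 1 remove [iawv,sbd,ihqwh] add [lrtfo] -> 6 lines: fge frx lrtfo qevmz bepin rmxi
Hunk 6: at line 2 remove [lrtfo,qevmz] add [vsbd] -> 5 lines: fge frx vsbd bepin rmxi
Hunk 7: at line 1 remove [frx,vsbd] add [ksilh] -> 4 lines: fge ksilh bepin rmxi

Answer: fge
ksilh
bepin
rmxi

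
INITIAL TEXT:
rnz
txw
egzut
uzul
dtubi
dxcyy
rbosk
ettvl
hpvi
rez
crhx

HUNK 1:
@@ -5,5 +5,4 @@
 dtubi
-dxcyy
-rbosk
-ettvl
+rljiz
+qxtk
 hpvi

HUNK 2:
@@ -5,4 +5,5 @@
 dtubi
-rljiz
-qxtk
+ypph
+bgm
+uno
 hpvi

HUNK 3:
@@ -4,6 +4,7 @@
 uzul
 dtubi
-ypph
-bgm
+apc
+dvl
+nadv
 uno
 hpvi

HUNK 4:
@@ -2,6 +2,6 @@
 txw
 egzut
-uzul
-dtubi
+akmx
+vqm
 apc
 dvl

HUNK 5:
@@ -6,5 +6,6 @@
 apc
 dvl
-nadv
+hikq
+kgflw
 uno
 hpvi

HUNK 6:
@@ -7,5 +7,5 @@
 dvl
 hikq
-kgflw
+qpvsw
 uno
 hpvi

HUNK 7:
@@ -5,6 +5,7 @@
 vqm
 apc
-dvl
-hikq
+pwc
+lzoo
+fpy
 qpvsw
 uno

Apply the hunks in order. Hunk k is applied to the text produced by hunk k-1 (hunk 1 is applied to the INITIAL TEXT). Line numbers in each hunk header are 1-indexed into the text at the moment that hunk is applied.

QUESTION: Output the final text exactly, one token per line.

Answer: rnz
txw
egzut
akmx
vqm
apc
pwc
lzoo
fpy
qpvsw
uno
hpvi
rez
crhx

Derivation:
Hunk 1: at line 5 remove [dxcyy,rbosk,ettvl] add [rljiz,qxtk] -> 10 lines: rnz txw egzut uzul dtubi rljiz qxtk hpvi rez crhx
Hunk 2: at line 5 remove [rljiz,qxtk] add [ypph,bgm,uno] -> 11 lines: rnz txw egzut uzul dtubi ypph bgm uno hpvi rez crhx
Hunk 3: at line 4 remove [ypph,bgm] add [apc,dvl,nadv] -> 12 lines: rnz txw egzut uzul dtubi apc dvl nadv uno hpvi rez crhx
Hunk 4: at line 2 remove [uzul,dtubi] add [akmx,vqm] -> 12 lines: rnz txw egzut akmx vqm apc dvl nadv uno hpvi rez crhx
Hunk 5: at line 6 remove [nadv] add [hikq,kgflw] -> 13 lines: rnz txw egzut akmx vqm apc dvl hikq kgflw uno hpvi rez crhx
Hunk 6: at line 7 remove [kgflw] add [qpvsw] -> 13 lines: rnz txw egzut akmx vqm apc dvl hikq qpvsw uno hpvi rez crhx
Hunk 7: at line 5 remove [dvl,hikq] add [pwc,lzoo,fpy] -> 14 lines: rnz txw egzut akmx vqm apc pwc lzoo fpy qpvsw uno hpvi rez crhx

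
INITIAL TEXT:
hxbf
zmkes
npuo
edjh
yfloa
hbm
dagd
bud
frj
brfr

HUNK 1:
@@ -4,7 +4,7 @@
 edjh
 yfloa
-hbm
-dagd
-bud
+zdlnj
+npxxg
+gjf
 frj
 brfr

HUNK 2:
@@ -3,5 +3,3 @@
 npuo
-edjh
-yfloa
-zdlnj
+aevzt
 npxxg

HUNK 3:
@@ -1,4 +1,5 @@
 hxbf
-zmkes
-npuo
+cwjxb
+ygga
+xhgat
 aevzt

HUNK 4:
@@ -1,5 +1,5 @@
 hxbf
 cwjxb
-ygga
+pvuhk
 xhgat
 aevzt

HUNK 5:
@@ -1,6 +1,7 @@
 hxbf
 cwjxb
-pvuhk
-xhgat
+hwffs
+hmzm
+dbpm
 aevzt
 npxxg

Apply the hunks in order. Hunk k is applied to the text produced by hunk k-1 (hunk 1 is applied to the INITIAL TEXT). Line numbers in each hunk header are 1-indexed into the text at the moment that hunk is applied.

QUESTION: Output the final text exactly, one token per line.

Hunk 1: at line 4 remove [hbm,dagd,bud] add [zdlnj,npxxg,gjf] -> 10 lines: hxbf zmkes npuo edjh yfloa zdlnj npxxg gjf frj brfr
Hunk 2: at line 3 remove [edjh,yfloa,zdlnj] add [aevzt] -> 8 lines: hxbf zmkes npuo aevzt npxxg gjf frj brfr
Hunk 3: at line 1 remove [zmkes,npuo] add [cwjxb,ygga,xhgat] -> 9 lines: hxbf cwjxb ygga xhgat aevzt npxxg gjf frj brfr
Hunk 4: at line 1 remove [ygga] add [pvuhk] -> 9 lines: hxbf cwjxb pvuhk xhgat aevzt npxxg gjf frj brfr
Hunk 5: at line 1 remove [pvuhk,xhgat] add [hwffs,hmzm,dbpm] -> 10 lines: hxbf cwjxb hwffs hmzm dbpm aevzt npxxg gjf frj brfr

Answer: hxbf
cwjxb
hwffs
hmzm
dbpm
aevzt
npxxg
gjf
frj
brfr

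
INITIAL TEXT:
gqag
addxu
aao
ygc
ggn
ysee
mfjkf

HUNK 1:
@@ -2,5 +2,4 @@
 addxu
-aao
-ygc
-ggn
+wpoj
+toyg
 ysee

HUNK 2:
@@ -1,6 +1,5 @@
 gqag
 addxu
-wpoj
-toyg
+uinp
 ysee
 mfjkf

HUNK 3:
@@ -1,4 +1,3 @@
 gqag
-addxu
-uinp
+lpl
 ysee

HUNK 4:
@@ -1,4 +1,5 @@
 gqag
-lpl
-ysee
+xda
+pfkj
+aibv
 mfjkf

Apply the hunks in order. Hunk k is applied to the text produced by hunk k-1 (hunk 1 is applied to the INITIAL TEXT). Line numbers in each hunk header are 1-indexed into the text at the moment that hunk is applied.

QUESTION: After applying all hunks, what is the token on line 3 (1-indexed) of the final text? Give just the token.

Answer: pfkj

Derivation:
Hunk 1: at line 2 remove [aao,ygc,ggn] add [wpoj,toyg] -> 6 lines: gqag addxu wpoj toyg ysee mfjkf
Hunk 2: at line 1 remove [wpoj,toyg] add [uinp] -> 5 lines: gqag addxu uinp ysee mfjkf
Hunk 3: at line 1 remove [addxu,uinp] add [lpl] -> 4 lines: gqag lpl ysee mfjkf
Hunk 4: at line 1 remove [lpl,ysee] add [xda,pfkj,aibv] -> 5 lines: gqag xda pfkj aibv mfjkf
Final line 3: pfkj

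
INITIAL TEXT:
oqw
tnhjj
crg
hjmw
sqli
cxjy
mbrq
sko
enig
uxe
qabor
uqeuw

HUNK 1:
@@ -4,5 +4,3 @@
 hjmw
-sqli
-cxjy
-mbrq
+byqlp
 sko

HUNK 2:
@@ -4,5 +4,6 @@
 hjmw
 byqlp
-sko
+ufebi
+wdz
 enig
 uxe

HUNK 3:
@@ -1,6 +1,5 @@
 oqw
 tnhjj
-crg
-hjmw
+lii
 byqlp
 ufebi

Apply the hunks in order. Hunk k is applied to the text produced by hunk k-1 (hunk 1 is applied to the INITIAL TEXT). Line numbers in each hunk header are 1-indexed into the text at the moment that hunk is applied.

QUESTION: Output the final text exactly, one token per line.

Hunk 1: at line 4 remove [sqli,cxjy,mbrq] add [byqlp] -> 10 lines: oqw tnhjj crg hjmw byqlp sko enig uxe qabor uqeuw
Hunk 2: at line 4 remove [sko] add [ufebi,wdz] -> 11 lines: oqw tnhjj crg hjmw byqlp ufebi wdz enig uxe qabor uqeuw
Hunk 3: at line 1 remove [crg,hjmw] add [lii] -> 10 lines: oqw tnhjj lii byqlp ufebi wdz enig uxe qabor uqeuw

Answer: oqw
tnhjj
lii
byqlp
ufebi
wdz
enig
uxe
qabor
uqeuw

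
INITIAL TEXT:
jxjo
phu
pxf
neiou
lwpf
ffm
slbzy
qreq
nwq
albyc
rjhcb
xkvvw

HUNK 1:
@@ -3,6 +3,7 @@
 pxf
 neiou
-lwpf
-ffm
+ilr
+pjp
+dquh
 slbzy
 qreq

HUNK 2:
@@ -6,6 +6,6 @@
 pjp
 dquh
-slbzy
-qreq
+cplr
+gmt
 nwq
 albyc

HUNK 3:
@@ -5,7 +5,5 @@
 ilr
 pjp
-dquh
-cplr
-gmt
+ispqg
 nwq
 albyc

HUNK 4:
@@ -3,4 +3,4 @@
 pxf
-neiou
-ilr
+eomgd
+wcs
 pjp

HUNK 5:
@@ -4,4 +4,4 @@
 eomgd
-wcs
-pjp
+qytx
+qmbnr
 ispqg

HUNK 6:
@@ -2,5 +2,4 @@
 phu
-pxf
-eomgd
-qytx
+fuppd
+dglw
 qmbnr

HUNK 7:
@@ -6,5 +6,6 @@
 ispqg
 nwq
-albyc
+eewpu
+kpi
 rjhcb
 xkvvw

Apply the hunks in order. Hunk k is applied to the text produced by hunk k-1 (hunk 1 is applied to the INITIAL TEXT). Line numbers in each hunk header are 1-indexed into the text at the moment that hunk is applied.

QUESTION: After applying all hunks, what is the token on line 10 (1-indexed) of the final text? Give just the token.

Hunk 1: at line 3 remove [lwpf,ffm] add [ilr,pjp,dquh] -> 13 lines: jxjo phu pxf neiou ilr pjp dquh slbzy qreq nwq albyc rjhcb xkvvw
Hunk 2: at line 6 remove [slbzy,qreq] add [cplr,gmt] -> 13 lines: jxjo phu pxf neiou ilr pjp dquh cplr gmt nwq albyc rjhcb xkvvw
Hunk 3: at line 5 remove [dquh,cplr,gmt] add [ispqg] -> 11 lines: jxjo phu pxf neiou ilr pjp ispqg nwq albyc rjhcb xkvvw
Hunk 4: at line 3 remove [neiou,ilr] add [eomgd,wcs] -> 11 lines: jxjo phu pxf eomgd wcs pjp ispqg nwq albyc rjhcb xkvvw
Hunk 5: at line 4 remove [wcs,pjp] add [qytx,qmbnr] -> 11 lines: jxjo phu pxf eomgd qytx qmbnr ispqg nwq albyc rjhcb xkvvw
Hunk 6: at line 2 remove [pxf,eomgd,qytx] add [fuppd,dglw] -> 10 lines: jxjo phu fuppd dglw qmbnr ispqg nwq albyc rjhcb xkvvw
Hunk 7: at line 6 remove [albyc] add [eewpu,kpi] -> 11 lines: jxjo phu fuppd dglw qmbnr ispqg nwq eewpu kpi rjhcb xkvvw
Final line 10: rjhcb

Answer: rjhcb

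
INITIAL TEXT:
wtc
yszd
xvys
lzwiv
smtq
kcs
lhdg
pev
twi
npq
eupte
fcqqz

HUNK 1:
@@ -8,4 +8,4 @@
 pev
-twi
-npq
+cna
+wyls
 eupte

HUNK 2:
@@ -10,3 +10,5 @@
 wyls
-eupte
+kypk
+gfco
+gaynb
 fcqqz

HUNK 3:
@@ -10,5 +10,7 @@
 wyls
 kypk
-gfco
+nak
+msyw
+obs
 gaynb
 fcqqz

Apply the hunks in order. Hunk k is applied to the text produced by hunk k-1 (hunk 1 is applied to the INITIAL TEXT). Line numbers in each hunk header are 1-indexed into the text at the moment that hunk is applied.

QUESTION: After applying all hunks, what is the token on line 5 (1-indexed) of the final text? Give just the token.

Hunk 1: at line 8 remove [twi,npq] add [cna,wyls] -> 12 lines: wtc yszd xvys lzwiv smtq kcs lhdg pev cna wyls eupte fcqqz
Hunk 2: at line 10 remove [eupte] add [kypk,gfco,gaynb] -> 14 lines: wtc yszd xvys lzwiv smtq kcs lhdg pev cna wyls kypk gfco gaynb fcqqz
Hunk 3: at line 10 remove [gfco] add [nak,msyw,obs] -> 16 lines: wtc yszd xvys lzwiv smtq kcs lhdg pev cna wyls kypk nak msyw obs gaynb fcqqz
Final line 5: smtq

Answer: smtq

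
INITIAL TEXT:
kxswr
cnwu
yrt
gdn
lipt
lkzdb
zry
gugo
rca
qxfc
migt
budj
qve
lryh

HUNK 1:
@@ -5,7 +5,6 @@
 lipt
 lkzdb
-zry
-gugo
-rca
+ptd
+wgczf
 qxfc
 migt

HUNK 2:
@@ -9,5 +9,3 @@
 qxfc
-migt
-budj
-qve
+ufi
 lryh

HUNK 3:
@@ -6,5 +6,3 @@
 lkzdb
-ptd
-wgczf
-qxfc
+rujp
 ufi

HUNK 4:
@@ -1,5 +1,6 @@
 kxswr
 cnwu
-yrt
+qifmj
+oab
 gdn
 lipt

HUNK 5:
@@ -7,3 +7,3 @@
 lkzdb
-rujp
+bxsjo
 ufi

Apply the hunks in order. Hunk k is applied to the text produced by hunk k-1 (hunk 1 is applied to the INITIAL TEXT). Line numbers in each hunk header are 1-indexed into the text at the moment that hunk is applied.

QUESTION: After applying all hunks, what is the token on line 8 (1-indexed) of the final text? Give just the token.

Hunk 1: at line 5 remove [zry,gugo,rca] add [ptd,wgczf] -> 13 lines: kxswr cnwu yrt gdn lipt lkzdb ptd wgczf qxfc migt budj qve lryh
Hunk 2: at line 9 remove [migt,budj,qve] add [ufi] -> 11 lines: kxswr cnwu yrt gdn lipt lkzdb ptd wgczf qxfc ufi lryh
Hunk 3: at line 6 remove [ptd,wgczf,qxfc] add [rujp] -> 9 lines: kxswr cnwu yrt gdn lipt lkzdb rujp ufi lryh
Hunk 4: at line 1 remove [yrt] add [qifmj,oab] -> 10 lines: kxswr cnwu qifmj oab gdn lipt lkzdb rujp ufi lryh
Hunk 5: at line 7 remove [rujp] add [bxsjo] -> 10 lines: kxswr cnwu qifmj oab gdn lipt lkzdb bxsjo ufi lryh
Final line 8: bxsjo

Answer: bxsjo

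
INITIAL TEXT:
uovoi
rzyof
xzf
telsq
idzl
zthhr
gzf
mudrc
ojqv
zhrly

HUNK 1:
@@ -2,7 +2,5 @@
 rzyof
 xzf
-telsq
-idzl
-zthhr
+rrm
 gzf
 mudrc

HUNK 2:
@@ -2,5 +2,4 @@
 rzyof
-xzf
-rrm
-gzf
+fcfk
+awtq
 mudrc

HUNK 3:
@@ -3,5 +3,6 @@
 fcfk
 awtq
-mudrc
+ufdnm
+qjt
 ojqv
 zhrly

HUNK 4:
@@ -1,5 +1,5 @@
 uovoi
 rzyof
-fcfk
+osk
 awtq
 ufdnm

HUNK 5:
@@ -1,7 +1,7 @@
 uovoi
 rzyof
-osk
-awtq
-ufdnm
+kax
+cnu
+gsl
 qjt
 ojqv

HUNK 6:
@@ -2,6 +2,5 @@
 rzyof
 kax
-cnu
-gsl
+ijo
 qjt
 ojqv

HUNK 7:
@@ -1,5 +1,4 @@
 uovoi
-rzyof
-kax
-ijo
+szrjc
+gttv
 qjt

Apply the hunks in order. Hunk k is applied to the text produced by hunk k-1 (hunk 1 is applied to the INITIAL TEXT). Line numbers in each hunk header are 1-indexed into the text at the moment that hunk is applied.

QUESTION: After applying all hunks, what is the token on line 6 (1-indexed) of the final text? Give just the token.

Answer: zhrly

Derivation:
Hunk 1: at line 2 remove [telsq,idzl,zthhr] add [rrm] -> 8 lines: uovoi rzyof xzf rrm gzf mudrc ojqv zhrly
Hunk 2: at line 2 remove [xzf,rrm,gzf] add [fcfk,awtq] -> 7 lines: uovoi rzyof fcfk awtq mudrc ojqv zhrly
Hunk 3: at line 3 remove [mudrc] add [ufdnm,qjt] -> 8 lines: uovoi rzyof fcfk awtq ufdnm qjt ojqv zhrly
Hunk 4: at line 1 remove [fcfk] add [osk] -> 8 lines: uovoi rzyof osk awtq ufdnm qjt ojqv zhrly
Hunk 5: at line 1 remove [osk,awtq,ufdnm] add [kax,cnu,gsl] -> 8 lines: uovoi rzyof kax cnu gsl qjt ojqv zhrly
Hunk 6: at line 2 remove [cnu,gsl] add [ijo] -> 7 lines: uovoi rzyof kax ijo qjt ojqv zhrly
Hunk 7: at line 1 remove [rzyof,kax,ijo] add [szrjc,gttv] -> 6 lines: uovoi szrjc gttv qjt ojqv zhrly
Final line 6: zhrly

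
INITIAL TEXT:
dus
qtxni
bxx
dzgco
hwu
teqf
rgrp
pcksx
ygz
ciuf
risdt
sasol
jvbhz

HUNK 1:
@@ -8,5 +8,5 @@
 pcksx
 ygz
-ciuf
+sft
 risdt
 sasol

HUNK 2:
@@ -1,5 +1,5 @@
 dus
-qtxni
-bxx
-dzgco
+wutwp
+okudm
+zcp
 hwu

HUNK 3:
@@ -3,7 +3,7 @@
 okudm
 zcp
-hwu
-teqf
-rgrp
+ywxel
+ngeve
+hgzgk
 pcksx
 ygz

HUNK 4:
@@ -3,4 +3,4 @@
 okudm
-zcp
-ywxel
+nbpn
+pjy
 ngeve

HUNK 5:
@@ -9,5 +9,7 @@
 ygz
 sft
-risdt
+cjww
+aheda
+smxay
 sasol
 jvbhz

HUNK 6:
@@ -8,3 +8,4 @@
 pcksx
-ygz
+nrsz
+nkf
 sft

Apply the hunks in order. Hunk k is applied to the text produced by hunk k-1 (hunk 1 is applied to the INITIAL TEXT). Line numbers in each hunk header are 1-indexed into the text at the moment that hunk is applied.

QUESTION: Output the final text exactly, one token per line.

Hunk 1: at line 8 remove [ciuf] add [sft] -> 13 lines: dus qtxni bxx dzgco hwu teqf rgrp pcksx ygz sft risdt sasol jvbhz
Hunk 2: at line 1 remove [qtxni,bxx,dzgco] add [wutwp,okudm,zcp] -> 13 lines: dus wutwp okudm zcp hwu teqf rgrp pcksx ygz sft risdt sasol jvbhz
Hunk 3: at line 3 remove [hwu,teqf,rgrp] add [ywxel,ngeve,hgzgk] -> 13 lines: dus wutwp okudm zcp ywxel ngeve hgzgk pcksx ygz sft risdt sasol jvbhz
Hunk 4: at line 3 remove [zcp,ywxel] add [nbpn,pjy] -> 13 lines: dus wutwp okudm nbpn pjy ngeve hgzgk pcksx ygz sft risdt sasol jvbhz
Hunk 5: at line 9 remove [risdt] add [cjww,aheda,smxay] -> 15 lines: dus wutwp okudm nbpn pjy ngeve hgzgk pcksx ygz sft cjww aheda smxay sasol jvbhz
Hunk 6: at line 8 remove [ygz] add [nrsz,nkf] -> 16 lines: dus wutwp okudm nbpn pjy ngeve hgzgk pcksx nrsz nkf sft cjww aheda smxay sasol jvbhz

Answer: dus
wutwp
okudm
nbpn
pjy
ngeve
hgzgk
pcksx
nrsz
nkf
sft
cjww
aheda
smxay
sasol
jvbhz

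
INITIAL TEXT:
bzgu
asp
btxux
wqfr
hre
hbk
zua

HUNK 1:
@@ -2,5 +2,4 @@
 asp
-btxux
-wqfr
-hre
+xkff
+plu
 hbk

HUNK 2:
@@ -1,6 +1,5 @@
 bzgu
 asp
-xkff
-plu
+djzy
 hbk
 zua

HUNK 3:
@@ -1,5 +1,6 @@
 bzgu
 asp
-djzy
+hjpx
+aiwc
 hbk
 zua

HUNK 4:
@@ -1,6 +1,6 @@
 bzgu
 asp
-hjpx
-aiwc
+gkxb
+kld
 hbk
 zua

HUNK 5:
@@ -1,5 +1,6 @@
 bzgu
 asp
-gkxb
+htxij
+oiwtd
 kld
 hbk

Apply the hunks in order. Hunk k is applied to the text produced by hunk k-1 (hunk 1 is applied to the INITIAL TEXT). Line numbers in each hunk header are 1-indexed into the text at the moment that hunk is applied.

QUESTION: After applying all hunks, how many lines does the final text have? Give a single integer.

Hunk 1: at line 2 remove [btxux,wqfr,hre] add [xkff,plu] -> 6 lines: bzgu asp xkff plu hbk zua
Hunk 2: at line 1 remove [xkff,plu] add [djzy] -> 5 lines: bzgu asp djzy hbk zua
Hunk 3: at line 1 remove [djzy] add [hjpx,aiwc] -> 6 lines: bzgu asp hjpx aiwc hbk zua
Hunk 4: at line 1 remove [hjpx,aiwc] add [gkxb,kld] -> 6 lines: bzgu asp gkxb kld hbk zua
Hunk 5: at line 1 remove [gkxb] add [htxij,oiwtd] -> 7 lines: bzgu asp htxij oiwtd kld hbk zua
Final line count: 7

Answer: 7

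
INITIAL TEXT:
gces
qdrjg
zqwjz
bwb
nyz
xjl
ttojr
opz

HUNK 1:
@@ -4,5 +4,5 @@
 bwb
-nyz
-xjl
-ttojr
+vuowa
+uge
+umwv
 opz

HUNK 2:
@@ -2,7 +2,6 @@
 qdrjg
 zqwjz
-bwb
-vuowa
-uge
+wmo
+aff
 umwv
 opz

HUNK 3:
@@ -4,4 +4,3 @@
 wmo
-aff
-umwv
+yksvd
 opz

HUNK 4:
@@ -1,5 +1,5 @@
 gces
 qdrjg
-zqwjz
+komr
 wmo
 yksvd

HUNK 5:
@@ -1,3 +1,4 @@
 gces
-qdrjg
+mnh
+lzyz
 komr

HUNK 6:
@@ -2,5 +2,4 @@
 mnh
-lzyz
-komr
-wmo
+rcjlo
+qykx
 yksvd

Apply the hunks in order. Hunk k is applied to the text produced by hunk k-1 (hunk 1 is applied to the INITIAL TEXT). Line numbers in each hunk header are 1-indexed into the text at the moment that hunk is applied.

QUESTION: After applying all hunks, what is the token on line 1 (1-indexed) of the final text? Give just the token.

Hunk 1: at line 4 remove [nyz,xjl,ttojr] add [vuowa,uge,umwv] -> 8 lines: gces qdrjg zqwjz bwb vuowa uge umwv opz
Hunk 2: at line 2 remove [bwb,vuowa,uge] add [wmo,aff] -> 7 lines: gces qdrjg zqwjz wmo aff umwv opz
Hunk 3: at line 4 remove [aff,umwv] add [yksvd] -> 6 lines: gces qdrjg zqwjz wmo yksvd opz
Hunk 4: at line 1 remove [zqwjz] add [komr] -> 6 lines: gces qdrjg komr wmo yksvd opz
Hunk 5: at line 1 remove [qdrjg] add [mnh,lzyz] -> 7 lines: gces mnh lzyz komr wmo yksvd opz
Hunk 6: at line 2 remove [lzyz,komr,wmo] add [rcjlo,qykx] -> 6 lines: gces mnh rcjlo qykx yksvd opz
Final line 1: gces

Answer: gces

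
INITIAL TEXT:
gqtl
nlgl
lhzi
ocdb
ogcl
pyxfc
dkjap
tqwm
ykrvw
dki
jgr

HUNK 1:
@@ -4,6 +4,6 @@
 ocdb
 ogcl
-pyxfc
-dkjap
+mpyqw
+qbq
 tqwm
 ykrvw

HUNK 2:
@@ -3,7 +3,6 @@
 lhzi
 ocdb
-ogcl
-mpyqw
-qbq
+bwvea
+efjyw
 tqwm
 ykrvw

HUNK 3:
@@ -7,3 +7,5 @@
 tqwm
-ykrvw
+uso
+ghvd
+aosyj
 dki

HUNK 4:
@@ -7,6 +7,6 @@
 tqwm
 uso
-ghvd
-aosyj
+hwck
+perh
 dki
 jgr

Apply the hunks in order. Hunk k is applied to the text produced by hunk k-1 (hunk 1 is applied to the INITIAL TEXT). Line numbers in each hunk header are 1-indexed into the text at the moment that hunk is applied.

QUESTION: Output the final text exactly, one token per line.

Answer: gqtl
nlgl
lhzi
ocdb
bwvea
efjyw
tqwm
uso
hwck
perh
dki
jgr

Derivation:
Hunk 1: at line 4 remove [pyxfc,dkjap] add [mpyqw,qbq] -> 11 lines: gqtl nlgl lhzi ocdb ogcl mpyqw qbq tqwm ykrvw dki jgr
Hunk 2: at line 3 remove [ogcl,mpyqw,qbq] add [bwvea,efjyw] -> 10 lines: gqtl nlgl lhzi ocdb bwvea efjyw tqwm ykrvw dki jgr
Hunk 3: at line 7 remove [ykrvw] add [uso,ghvd,aosyj] -> 12 lines: gqtl nlgl lhzi ocdb bwvea efjyw tqwm uso ghvd aosyj dki jgr
Hunk 4: at line 7 remove [ghvd,aosyj] add [hwck,perh] -> 12 lines: gqtl nlgl lhzi ocdb bwvea efjyw tqwm uso hwck perh dki jgr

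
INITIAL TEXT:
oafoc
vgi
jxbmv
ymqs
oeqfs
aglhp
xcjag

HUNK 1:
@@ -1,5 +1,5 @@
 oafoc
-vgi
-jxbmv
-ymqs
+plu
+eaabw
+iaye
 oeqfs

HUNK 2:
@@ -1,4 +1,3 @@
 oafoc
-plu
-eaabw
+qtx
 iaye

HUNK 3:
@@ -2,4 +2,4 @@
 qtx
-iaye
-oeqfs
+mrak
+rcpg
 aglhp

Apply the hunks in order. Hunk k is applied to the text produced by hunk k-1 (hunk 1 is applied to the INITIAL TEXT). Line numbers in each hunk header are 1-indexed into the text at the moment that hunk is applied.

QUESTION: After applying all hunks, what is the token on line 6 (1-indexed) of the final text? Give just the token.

Hunk 1: at line 1 remove [vgi,jxbmv,ymqs] add [plu,eaabw,iaye] -> 7 lines: oafoc plu eaabw iaye oeqfs aglhp xcjag
Hunk 2: at line 1 remove [plu,eaabw] add [qtx] -> 6 lines: oafoc qtx iaye oeqfs aglhp xcjag
Hunk 3: at line 2 remove [iaye,oeqfs] add [mrak,rcpg] -> 6 lines: oafoc qtx mrak rcpg aglhp xcjag
Final line 6: xcjag

Answer: xcjag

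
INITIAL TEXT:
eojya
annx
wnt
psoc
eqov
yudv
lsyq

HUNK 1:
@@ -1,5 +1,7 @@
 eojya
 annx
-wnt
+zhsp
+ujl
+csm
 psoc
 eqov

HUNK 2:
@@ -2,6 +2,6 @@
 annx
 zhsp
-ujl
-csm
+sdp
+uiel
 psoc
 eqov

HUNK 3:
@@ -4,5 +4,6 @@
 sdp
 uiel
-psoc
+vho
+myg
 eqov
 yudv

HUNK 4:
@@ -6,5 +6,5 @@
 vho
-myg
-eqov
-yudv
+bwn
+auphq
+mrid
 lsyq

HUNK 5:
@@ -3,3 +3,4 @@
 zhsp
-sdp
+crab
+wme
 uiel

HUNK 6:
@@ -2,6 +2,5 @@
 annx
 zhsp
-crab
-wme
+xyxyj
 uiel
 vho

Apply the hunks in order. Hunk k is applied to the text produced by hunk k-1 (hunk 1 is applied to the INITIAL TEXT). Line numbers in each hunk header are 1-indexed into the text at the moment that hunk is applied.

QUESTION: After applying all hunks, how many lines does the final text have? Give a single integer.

Hunk 1: at line 1 remove [wnt] add [zhsp,ujl,csm] -> 9 lines: eojya annx zhsp ujl csm psoc eqov yudv lsyq
Hunk 2: at line 2 remove [ujl,csm] add [sdp,uiel] -> 9 lines: eojya annx zhsp sdp uiel psoc eqov yudv lsyq
Hunk 3: at line 4 remove [psoc] add [vho,myg] -> 10 lines: eojya annx zhsp sdp uiel vho myg eqov yudv lsyq
Hunk 4: at line 6 remove [myg,eqov,yudv] add [bwn,auphq,mrid] -> 10 lines: eojya annx zhsp sdp uiel vho bwn auphq mrid lsyq
Hunk 5: at line 3 remove [sdp] add [crab,wme] -> 11 lines: eojya annx zhsp crab wme uiel vho bwn auphq mrid lsyq
Hunk 6: at line 2 remove [crab,wme] add [xyxyj] -> 10 lines: eojya annx zhsp xyxyj uiel vho bwn auphq mrid lsyq
Final line count: 10

Answer: 10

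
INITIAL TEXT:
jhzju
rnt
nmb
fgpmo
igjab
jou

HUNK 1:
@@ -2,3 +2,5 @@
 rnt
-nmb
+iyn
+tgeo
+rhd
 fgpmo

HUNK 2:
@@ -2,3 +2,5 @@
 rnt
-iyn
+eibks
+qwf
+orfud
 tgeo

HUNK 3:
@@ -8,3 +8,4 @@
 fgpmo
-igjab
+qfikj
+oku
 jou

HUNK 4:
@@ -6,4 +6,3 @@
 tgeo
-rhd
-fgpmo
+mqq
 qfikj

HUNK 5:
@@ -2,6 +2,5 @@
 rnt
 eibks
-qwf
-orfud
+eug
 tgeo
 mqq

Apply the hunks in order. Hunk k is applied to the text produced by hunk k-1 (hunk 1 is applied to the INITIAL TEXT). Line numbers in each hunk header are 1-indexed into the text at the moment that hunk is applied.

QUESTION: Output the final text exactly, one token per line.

Answer: jhzju
rnt
eibks
eug
tgeo
mqq
qfikj
oku
jou

Derivation:
Hunk 1: at line 2 remove [nmb] add [iyn,tgeo,rhd] -> 8 lines: jhzju rnt iyn tgeo rhd fgpmo igjab jou
Hunk 2: at line 2 remove [iyn] add [eibks,qwf,orfud] -> 10 lines: jhzju rnt eibks qwf orfud tgeo rhd fgpmo igjab jou
Hunk 3: at line 8 remove [igjab] add [qfikj,oku] -> 11 lines: jhzju rnt eibks qwf orfud tgeo rhd fgpmo qfikj oku jou
Hunk 4: at line 6 remove [rhd,fgpmo] add [mqq] -> 10 lines: jhzju rnt eibks qwf orfud tgeo mqq qfikj oku jou
Hunk 5: at line 2 remove [qwf,orfud] add [eug] -> 9 lines: jhzju rnt eibks eug tgeo mqq qfikj oku jou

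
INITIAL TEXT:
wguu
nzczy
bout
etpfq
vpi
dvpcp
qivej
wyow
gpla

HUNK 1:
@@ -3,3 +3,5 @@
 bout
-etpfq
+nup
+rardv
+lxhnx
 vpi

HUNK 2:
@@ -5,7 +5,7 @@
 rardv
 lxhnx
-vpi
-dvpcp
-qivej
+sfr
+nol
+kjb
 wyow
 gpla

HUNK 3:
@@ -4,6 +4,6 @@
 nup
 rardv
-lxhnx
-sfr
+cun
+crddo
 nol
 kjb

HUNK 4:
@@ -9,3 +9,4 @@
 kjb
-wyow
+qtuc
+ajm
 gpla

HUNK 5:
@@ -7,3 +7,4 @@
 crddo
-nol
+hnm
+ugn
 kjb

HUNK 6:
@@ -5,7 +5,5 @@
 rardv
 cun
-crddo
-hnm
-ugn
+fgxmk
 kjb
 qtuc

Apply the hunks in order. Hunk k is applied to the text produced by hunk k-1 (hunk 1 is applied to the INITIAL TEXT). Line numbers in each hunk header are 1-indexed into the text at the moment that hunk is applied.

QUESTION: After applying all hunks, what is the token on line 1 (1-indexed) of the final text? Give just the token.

Answer: wguu

Derivation:
Hunk 1: at line 3 remove [etpfq] add [nup,rardv,lxhnx] -> 11 lines: wguu nzczy bout nup rardv lxhnx vpi dvpcp qivej wyow gpla
Hunk 2: at line 5 remove [vpi,dvpcp,qivej] add [sfr,nol,kjb] -> 11 lines: wguu nzczy bout nup rardv lxhnx sfr nol kjb wyow gpla
Hunk 3: at line 4 remove [lxhnx,sfr] add [cun,crddo] -> 11 lines: wguu nzczy bout nup rardv cun crddo nol kjb wyow gpla
Hunk 4: at line 9 remove [wyow] add [qtuc,ajm] -> 12 lines: wguu nzczy bout nup rardv cun crddo nol kjb qtuc ajm gpla
Hunk 5: at line 7 remove [nol] add [hnm,ugn] -> 13 lines: wguu nzczy bout nup rardv cun crddo hnm ugn kjb qtuc ajm gpla
Hunk 6: at line 5 remove [crddo,hnm,ugn] add [fgxmk] -> 11 lines: wguu nzczy bout nup rardv cun fgxmk kjb qtuc ajm gpla
Final line 1: wguu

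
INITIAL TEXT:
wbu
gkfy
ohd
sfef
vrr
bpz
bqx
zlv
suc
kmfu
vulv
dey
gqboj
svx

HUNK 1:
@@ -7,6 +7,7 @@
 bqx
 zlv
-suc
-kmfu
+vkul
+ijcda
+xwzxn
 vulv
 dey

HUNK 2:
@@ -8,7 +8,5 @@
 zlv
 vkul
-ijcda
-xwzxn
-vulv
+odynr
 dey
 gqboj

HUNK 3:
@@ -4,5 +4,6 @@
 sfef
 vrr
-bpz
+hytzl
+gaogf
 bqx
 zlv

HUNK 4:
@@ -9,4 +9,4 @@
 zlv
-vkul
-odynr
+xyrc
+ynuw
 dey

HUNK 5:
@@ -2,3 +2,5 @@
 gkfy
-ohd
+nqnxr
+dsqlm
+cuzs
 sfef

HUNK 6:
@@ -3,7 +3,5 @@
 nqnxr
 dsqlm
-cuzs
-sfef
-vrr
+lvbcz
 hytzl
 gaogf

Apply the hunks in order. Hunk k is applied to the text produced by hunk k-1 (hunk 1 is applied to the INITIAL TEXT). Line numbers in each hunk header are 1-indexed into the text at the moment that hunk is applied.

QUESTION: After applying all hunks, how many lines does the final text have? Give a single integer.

Answer: 14

Derivation:
Hunk 1: at line 7 remove [suc,kmfu] add [vkul,ijcda,xwzxn] -> 15 lines: wbu gkfy ohd sfef vrr bpz bqx zlv vkul ijcda xwzxn vulv dey gqboj svx
Hunk 2: at line 8 remove [ijcda,xwzxn,vulv] add [odynr] -> 13 lines: wbu gkfy ohd sfef vrr bpz bqx zlv vkul odynr dey gqboj svx
Hunk 3: at line 4 remove [bpz] add [hytzl,gaogf] -> 14 lines: wbu gkfy ohd sfef vrr hytzl gaogf bqx zlv vkul odynr dey gqboj svx
Hunk 4: at line 9 remove [vkul,odynr] add [xyrc,ynuw] -> 14 lines: wbu gkfy ohd sfef vrr hytzl gaogf bqx zlv xyrc ynuw dey gqboj svx
Hunk 5: at line 2 remove [ohd] add [nqnxr,dsqlm,cuzs] -> 16 lines: wbu gkfy nqnxr dsqlm cuzs sfef vrr hytzl gaogf bqx zlv xyrc ynuw dey gqboj svx
Hunk 6: at line 3 remove [cuzs,sfef,vrr] add [lvbcz] -> 14 lines: wbu gkfy nqnxr dsqlm lvbcz hytzl gaogf bqx zlv xyrc ynuw dey gqboj svx
Final line count: 14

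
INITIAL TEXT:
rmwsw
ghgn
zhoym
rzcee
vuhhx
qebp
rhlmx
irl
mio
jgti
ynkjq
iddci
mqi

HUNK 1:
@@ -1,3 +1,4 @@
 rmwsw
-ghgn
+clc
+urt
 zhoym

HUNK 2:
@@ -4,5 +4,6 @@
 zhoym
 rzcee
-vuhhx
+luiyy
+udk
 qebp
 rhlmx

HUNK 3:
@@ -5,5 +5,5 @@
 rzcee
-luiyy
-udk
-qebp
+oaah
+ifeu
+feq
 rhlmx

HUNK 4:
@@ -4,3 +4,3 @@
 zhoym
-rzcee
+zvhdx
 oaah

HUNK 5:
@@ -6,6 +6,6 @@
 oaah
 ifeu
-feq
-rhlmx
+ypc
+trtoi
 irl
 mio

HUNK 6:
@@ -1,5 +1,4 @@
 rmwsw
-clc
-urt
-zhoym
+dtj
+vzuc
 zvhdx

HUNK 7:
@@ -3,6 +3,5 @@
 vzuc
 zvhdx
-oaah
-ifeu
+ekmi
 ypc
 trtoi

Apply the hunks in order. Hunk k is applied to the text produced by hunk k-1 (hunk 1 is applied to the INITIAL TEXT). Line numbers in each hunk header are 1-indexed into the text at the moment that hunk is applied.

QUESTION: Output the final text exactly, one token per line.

Hunk 1: at line 1 remove [ghgn] add [clc,urt] -> 14 lines: rmwsw clc urt zhoym rzcee vuhhx qebp rhlmx irl mio jgti ynkjq iddci mqi
Hunk 2: at line 4 remove [vuhhx] add [luiyy,udk] -> 15 lines: rmwsw clc urt zhoym rzcee luiyy udk qebp rhlmx irl mio jgti ynkjq iddci mqi
Hunk 3: at line 5 remove [luiyy,udk,qebp] add [oaah,ifeu,feq] -> 15 lines: rmwsw clc urt zhoym rzcee oaah ifeu feq rhlmx irl mio jgti ynkjq iddci mqi
Hunk 4: at line 4 remove [rzcee] add [zvhdx] -> 15 lines: rmwsw clc urt zhoym zvhdx oaah ifeu feq rhlmx irl mio jgti ynkjq iddci mqi
Hunk 5: at line 6 remove [feq,rhlmx] add [ypc,trtoi] -> 15 lines: rmwsw clc urt zhoym zvhdx oaah ifeu ypc trtoi irl mio jgti ynkjq iddci mqi
Hunk 6: at line 1 remove [clc,urt,zhoym] add [dtj,vzuc] -> 14 lines: rmwsw dtj vzuc zvhdx oaah ifeu ypc trtoi irl mio jgti ynkjq iddci mqi
Hunk 7: at line 3 remove [oaah,ifeu] add [ekmi] -> 13 lines: rmwsw dtj vzuc zvhdx ekmi ypc trtoi irl mio jgti ynkjq iddci mqi

Answer: rmwsw
dtj
vzuc
zvhdx
ekmi
ypc
trtoi
irl
mio
jgti
ynkjq
iddci
mqi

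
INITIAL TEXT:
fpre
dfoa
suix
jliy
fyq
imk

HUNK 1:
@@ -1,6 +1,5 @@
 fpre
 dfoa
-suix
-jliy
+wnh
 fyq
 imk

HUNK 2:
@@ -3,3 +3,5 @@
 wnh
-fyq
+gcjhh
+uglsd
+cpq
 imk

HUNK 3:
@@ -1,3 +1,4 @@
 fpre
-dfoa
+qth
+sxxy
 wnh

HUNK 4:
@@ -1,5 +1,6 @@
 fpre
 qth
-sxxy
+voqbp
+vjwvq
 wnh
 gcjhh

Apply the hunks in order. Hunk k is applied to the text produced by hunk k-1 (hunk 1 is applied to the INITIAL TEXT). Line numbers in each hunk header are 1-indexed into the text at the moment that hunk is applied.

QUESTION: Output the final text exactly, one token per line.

Answer: fpre
qth
voqbp
vjwvq
wnh
gcjhh
uglsd
cpq
imk

Derivation:
Hunk 1: at line 1 remove [suix,jliy] add [wnh] -> 5 lines: fpre dfoa wnh fyq imk
Hunk 2: at line 3 remove [fyq] add [gcjhh,uglsd,cpq] -> 7 lines: fpre dfoa wnh gcjhh uglsd cpq imk
Hunk 3: at line 1 remove [dfoa] add [qth,sxxy] -> 8 lines: fpre qth sxxy wnh gcjhh uglsd cpq imk
Hunk 4: at line 1 remove [sxxy] add [voqbp,vjwvq] -> 9 lines: fpre qth voqbp vjwvq wnh gcjhh uglsd cpq imk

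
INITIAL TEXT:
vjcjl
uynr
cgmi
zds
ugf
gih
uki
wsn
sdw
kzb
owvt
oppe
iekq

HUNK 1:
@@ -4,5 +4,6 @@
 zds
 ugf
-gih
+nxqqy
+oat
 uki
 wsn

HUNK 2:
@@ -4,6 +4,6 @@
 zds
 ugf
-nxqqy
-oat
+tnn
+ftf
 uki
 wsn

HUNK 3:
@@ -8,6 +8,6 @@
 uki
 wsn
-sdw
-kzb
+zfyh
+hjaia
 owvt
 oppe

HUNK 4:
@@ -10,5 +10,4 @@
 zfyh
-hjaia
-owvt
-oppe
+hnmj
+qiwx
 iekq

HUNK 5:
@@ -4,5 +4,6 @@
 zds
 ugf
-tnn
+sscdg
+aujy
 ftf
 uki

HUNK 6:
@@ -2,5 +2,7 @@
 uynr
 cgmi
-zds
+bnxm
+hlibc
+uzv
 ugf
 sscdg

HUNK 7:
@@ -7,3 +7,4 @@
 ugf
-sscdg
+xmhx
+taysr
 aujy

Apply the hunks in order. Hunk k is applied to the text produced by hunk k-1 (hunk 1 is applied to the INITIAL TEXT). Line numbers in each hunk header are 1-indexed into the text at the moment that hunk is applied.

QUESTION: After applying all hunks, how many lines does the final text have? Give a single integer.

Hunk 1: at line 4 remove [gih] add [nxqqy,oat] -> 14 lines: vjcjl uynr cgmi zds ugf nxqqy oat uki wsn sdw kzb owvt oppe iekq
Hunk 2: at line 4 remove [nxqqy,oat] add [tnn,ftf] -> 14 lines: vjcjl uynr cgmi zds ugf tnn ftf uki wsn sdw kzb owvt oppe iekq
Hunk 3: at line 8 remove [sdw,kzb] add [zfyh,hjaia] -> 14 lines: vjcjl uynr cgmi zds ugf tnn ftf uki wsn zfyh hjaia owvt oppe iekq
Hunk 4: at line 10 remove [hjaia,owvt,oppe] add [hnmj,qiwx] -> 13 lines: vjcjl uynr cgmi zds ugf tnn ftf uki wsn zfyh hnmj qiwx iekq
Hunk 5: at line 4 remove [tnn] add [sscdg,aujy] -> 14 lines: vjcjl uynr cgmi zds ugf sscdg aujy ftf uki wsn zfyh hnmj qiwx iekq
Hunk 6: at line 2 remove [zds] add [bnxm,hlibc,uzv] -> 16 lines: vjcjl uynr cgmi bnxm hlibc uzv ugf sscdg aujy ftf uki wsn zfyh hnmj qiwx iekq
Hunk 7: at line 7 remove [sscdg] add [xmhx,taysr] -> 17 lines: vjcjl uynr cgmi bnxm hlibc uzv ugf xmhx taysr aujy ftf uki wsn zfyh hnmj qiwx iekq
Final line count: 17

Answer: 17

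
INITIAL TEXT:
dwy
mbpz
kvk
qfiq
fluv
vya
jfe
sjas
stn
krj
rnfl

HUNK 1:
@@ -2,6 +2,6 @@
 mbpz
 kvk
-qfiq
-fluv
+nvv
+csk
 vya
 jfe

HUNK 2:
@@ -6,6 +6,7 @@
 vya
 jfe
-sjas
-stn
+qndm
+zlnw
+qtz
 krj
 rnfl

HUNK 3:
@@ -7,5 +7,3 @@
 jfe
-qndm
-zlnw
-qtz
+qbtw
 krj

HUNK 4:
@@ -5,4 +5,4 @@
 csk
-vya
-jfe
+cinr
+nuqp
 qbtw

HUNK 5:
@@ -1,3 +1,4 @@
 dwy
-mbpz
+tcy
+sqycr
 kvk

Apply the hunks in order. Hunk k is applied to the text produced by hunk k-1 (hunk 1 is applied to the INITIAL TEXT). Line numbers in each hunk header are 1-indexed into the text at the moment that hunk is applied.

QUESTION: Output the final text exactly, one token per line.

Hunk 1: at line 2 remove [qfiq,fluv] add [nvv,csk] -> 11 lines: dwy mbpz kvk nvv csk vya jfe sjas stn krj rnfl
Hunk 2: at line 6 remove [sjas,stn] add [qndm,zlnw,qtz] -> 12 lines: dwy mbpz kvk nvv csk vya jfe qndm zlnw qtz krj rnfl
Hunk 3: at line 7 remove [qndm,zlnw,qtz] add [qbtw] -> 10 lines: dwy mbpz kvk nvv csk vya jfe qbtw krj rnfl
Hunk 4: at line 5 remove [vya,jfe] add [cinr,nuqp] -> 10 lines: dwy mbpz kvk nvv csk cinr nuqp qbtw krj rnfl
Hunk 5: at line 1 remove [mbpz] add [tcy,sqycr] -> 11 lines: dwy tcy sqycr kvk nvv csk cinr nuqp qbtw krj rnfl

Answer: dwy
tcy
sqycr
kvk
nvv
csk
cinr
nuqp
qbtw
krj
rnfl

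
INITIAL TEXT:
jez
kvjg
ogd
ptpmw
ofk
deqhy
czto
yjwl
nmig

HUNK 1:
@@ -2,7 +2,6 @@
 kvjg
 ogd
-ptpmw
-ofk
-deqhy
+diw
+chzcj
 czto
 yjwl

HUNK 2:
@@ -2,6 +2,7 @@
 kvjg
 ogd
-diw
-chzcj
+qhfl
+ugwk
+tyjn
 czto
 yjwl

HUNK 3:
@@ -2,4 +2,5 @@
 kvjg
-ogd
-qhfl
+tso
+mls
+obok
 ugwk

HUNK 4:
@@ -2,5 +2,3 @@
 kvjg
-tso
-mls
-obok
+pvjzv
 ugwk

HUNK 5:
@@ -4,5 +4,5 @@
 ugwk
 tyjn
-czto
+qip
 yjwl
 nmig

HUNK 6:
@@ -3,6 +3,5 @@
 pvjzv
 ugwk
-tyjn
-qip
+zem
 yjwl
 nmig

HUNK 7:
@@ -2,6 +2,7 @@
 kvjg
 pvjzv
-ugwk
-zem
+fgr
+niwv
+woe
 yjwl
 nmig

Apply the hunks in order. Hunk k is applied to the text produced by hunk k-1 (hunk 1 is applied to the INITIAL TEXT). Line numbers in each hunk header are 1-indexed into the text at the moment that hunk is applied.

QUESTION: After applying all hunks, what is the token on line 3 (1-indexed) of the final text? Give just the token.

Answer: pvjzv

Derivation:
Hunk 1: at line 2 remove [ptpmw,ofk,deqhy] add [diw,chzcj] -> 8 lines: jez kvjg ogd diw chzcj czto yjwl nmig
Hunk 2: at line 2 remove [diw,chzcj] add [qhfl,ugwk,tyjn] -> 9 lines: jez kvjg ogd qhfl ugwk tyjn czto yjwl nmig
Hunk 3: at line 2 remove [ogd,qhfl] add [tso,mls,obok] -> 10 lines: jez kvjg tso mls obok ugwk tyjn czto yjwl nmig
Hunk 4: at line 2 remove [tso,mls,obok] add [pvjzv] -> 8 lines: jez kvjg pvjzv ugwk tyjn czto yjwl nmig
Hunk 5: at line 4 remove [czto] add [qip] -> 8 lines: jez kvjg pvjzv ugwk tyjn qip yjwl nmig
Hunk 6: at line 3 remove [tyjn,qip] add [zem] -> 7 lines: jez kvjg pvjzv ugwk zem yjwl nmig
Hunk 7: at line 2 remove [ugwk,zem] add [fgr,niwv,woe] -> 8 lines: jez kvjg pvjzv fgr niwv woe yjwl nmig
Final line 3: pvjzv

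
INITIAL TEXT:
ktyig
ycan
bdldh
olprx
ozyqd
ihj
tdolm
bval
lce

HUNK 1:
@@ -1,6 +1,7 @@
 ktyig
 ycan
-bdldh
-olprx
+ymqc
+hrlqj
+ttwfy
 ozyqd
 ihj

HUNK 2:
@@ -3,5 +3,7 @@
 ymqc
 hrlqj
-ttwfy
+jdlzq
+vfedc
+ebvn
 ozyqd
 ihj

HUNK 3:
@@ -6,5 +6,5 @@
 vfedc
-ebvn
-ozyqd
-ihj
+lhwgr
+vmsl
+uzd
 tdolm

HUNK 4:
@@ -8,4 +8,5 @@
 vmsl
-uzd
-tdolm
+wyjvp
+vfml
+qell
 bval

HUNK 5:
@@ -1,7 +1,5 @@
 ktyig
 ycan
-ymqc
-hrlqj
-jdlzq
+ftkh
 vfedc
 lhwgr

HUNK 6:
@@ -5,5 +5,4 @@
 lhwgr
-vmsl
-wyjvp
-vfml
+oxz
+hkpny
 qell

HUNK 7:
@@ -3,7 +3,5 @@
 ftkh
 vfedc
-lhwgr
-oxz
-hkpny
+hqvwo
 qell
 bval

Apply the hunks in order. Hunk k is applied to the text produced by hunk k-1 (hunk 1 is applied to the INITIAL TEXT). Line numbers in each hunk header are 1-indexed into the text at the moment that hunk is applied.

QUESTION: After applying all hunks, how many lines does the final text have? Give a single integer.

Hunk 1: at line 1 remove [bdldh,olprx] add [ymqc,hrlqj,ttwfy] -> 10 lines: ktyig ycan ymqc hrlqj ttwfy ozyqd ihj tdolm bval lce
Hunk 2: at line 3 remove [ttwfy] add [jdlzq,vfedc,ebvn] -> 12 lines: ktyig ycan ymqc hrlqj jdlzq vfedc ebvn ozyqd ihj tdolm bval lce
Hunk 3: at line 6 remove [ebvn,ozyqd,ihj] add [lhwgr,vmsl,uzd] -> 12 lines: ktyig ycan ymqc hrlqj jdlzq vfedc lhwgr vmsl uzd tdolm bval lce
Hunk 4: at line 8 remove [uzd,tdolm] add [wyjvp,vfml,qell] -> 13 lines: ktyig ycan ymqc hrlqj jdlzq vfedc lhwgr vmsl wyjvp vfml qell bval lce
Hunk 5: at line 1 remove [ymqc,hrlqj,jdlzq] add [ftkh] -> 11 lines: ktyig ycan ftkh vfedc lhwgr vmsl wyjvp vfml qell bval lce
Hunk 6: at line 5 remove [vmsl,wyjvp,vfml] add [oxz,hkpny] -> 10 lines: ktyig ycan ftkh vfedc lhwgr oxz hkpny qell bval lce
Hunk 7: at line 3 remove [lhwgr,oxz,hkpny] add [hqvwo] -> 8 lines: ktyig ycan ftkh vfedc hqvwo qell bval lce
Final line count: 8

Answer: 8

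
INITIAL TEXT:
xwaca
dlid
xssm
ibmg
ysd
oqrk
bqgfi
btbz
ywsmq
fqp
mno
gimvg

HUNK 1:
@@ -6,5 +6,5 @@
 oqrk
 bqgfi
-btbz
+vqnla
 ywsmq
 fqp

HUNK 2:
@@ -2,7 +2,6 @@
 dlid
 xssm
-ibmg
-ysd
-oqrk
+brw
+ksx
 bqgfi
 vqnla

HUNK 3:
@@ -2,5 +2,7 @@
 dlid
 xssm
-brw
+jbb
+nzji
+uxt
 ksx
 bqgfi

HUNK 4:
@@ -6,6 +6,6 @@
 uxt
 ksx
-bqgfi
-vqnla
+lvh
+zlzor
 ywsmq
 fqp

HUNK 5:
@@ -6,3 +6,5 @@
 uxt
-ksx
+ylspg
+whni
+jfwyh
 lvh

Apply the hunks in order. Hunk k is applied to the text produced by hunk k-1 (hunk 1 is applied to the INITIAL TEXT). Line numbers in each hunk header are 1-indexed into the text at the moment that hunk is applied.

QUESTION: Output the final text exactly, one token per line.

Answer: xwaca
dlid
xssm
jbb
nzji
uxt
ylspg
whni
jfwyh
lvh
zlzor
ywsmq
fqp
mno
gimvg

Derivation:
Hunk 1: at line 6 remove [btbz] add [vqnla] -> 12 lines: xwaca dlid xssm ibmg ysd oqrk bqgfi vqnla ywsmq fqp mno gimvg
Hunk 2: at line 2 remove [ibmg,ysd,oqrk] add [brw,ksx] -> 11 lines: xwaca dlid xssm brw ksx bqgfi vqnla ywsmq fqp mno gimvg
Hunk 3: at line 2 remove [brw] add [jbb,nzji,uxt] -> 13 lines: xwaca dlid xssm jbb nzji uxt ksx bqgfi vqnla ywsmq fqp mno gimvg
Hunk 4: at line 6 remove [bqgfi,vqnla] add [lvh,zlzor] -> 13 lines: xwaca dlid xssm jbb nzji uxt ksx lvh zlzor ywsmq fqp mno gimvg
Hunk 5: at line 6 remove [ksx] add [ylspg,whni,jfwyh] -> 15 lines: xwaca dlid xssm jbb nzji uxt ylspg whni jfwyh lvh zlzor ywsmq fqp mno gimvg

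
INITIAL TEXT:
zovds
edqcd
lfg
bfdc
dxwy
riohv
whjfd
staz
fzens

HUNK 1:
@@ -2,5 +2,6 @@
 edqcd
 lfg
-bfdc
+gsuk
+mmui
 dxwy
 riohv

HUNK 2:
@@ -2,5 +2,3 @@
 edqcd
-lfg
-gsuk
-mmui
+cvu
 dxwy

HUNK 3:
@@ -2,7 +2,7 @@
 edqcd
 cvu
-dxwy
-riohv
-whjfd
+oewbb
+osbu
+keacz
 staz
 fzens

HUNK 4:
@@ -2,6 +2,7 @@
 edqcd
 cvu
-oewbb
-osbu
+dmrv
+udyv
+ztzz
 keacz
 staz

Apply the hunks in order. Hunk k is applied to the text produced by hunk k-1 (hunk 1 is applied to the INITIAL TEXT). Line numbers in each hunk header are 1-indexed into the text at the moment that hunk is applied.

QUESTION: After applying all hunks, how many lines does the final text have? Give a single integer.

Answer: 9

Derivation:
Hunk 1: at line 2 remove [bfdc] add [gsuk,mmui] -> 10 lines: zovds edqcd lfg gsuk mmui dxwy riohv whjfd staz fzens
Hunk 2: at line 2 remove [lfg,gsuk,mmui] add [cvu] -> 8 lines: zovds edqcd cvu dxwy riohv whjfd staz fzens
Hunk 3: at line 2 remove [dxwy,riohv,whjfd] add [oewbb,osbu,keacz] -> 8 lines: zovds edqcd cvu oewbb osbu keacz staz fzens
Hunk 4: at line 2 remove [oewbb,osbu] add [dmrv,udyv,ztzz] -> 9 lines: zovds edqcd cvu dmrv udyv ztzz keacz staz fzens
Final line count: 9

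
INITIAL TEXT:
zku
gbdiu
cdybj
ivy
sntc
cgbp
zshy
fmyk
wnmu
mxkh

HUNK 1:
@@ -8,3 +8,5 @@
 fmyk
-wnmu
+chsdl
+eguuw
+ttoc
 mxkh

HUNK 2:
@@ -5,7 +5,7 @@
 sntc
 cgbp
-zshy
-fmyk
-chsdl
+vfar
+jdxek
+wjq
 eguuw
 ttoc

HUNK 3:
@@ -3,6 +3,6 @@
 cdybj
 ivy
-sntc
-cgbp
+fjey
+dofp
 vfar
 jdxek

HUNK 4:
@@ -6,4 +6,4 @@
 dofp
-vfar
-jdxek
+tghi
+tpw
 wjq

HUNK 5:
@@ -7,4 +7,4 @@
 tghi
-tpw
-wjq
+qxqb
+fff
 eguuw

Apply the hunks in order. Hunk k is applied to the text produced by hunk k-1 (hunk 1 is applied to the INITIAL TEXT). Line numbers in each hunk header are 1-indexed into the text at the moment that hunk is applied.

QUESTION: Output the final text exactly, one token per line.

Answer: zku
gbdiu
cdybj
ivy
fjey
dofp
tghi
qxqb
fff
eguuw
ttoc
mxkh

Derivation:
Hunk 1: at line 8 remove [wnmu] add [chsdl,eguuw,ttoc] -> 12 lines: zku gbdiu cdybj ivy sntc cgbp zshy fmyk chsdl eguuw ttoc mxkh
Hunk 2: at line 5 remove [zshy,fmyk,chsdl] add [vfar,jdxek,wjq] -> 12 lines: zku gbdiu cdybj ivy sntc cgbp vfar jdxek wjq eguuw ttoc mxkh
Hunk 3: at line 3 remove [sntc,cgbp] add [fjey,dofp] -> 12 lines: zku gbdiu cdybj ivy fjey dofp vfar jdxek wjq eguuw ttoc mxkh
Hunk 4: at line 6 remove [vfar,jdxek] add [tghi,tpw] -> 12 lines: zku gbdiu cdybj ivy fjey dofp tghi tpw wjq eguuw ttoc mxkh
Hunk 5: at line 7 remove [tpw,wjq] add [qxqb,fff] -> 12 lines: zku gbdiu cdybj ivy fjey dofp tghi qxqb fff eguuw ttoc mxkh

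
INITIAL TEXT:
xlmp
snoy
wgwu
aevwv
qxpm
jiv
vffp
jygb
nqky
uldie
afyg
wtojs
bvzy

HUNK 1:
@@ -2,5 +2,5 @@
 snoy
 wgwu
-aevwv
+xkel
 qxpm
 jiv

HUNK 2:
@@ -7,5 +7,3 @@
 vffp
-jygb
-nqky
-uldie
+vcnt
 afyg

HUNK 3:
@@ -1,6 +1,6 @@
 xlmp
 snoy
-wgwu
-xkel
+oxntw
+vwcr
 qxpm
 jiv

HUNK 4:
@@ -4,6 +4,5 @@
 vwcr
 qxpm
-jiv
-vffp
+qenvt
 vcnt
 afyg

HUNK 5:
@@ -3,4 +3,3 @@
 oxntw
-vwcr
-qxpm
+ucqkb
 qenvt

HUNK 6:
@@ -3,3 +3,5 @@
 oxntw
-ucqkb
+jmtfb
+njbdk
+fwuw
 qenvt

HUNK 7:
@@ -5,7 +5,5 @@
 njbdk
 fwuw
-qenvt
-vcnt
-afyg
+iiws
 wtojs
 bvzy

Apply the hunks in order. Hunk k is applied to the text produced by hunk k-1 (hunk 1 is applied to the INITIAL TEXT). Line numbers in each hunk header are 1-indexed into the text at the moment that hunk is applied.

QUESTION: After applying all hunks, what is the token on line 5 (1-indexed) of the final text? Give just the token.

Answer: njbdk

Derivation:
Hunk 1: at line 2 remove [aevwv] add [xkel] -> 13 lines: xlmp snoy wgwu xkel qxpm jiv vffp jygb nqky uldie afyg wtojs bvzy
Hunk 2: at line 7 remove [jygb,nqky,uldie] add [vcnt] -> 11 lines: xlmp snoy wgwu xkel qxpm jiv vffp vcnt afyg wtojs bvzy
Hunk 3: at line 1 remove [wgwu,xkel] add [oxntw,vwcr] -> 11 lines: xlmp snoy oxntw vwcr qxpm jiv vffp vcnt afyg wtojs bvzy
Hunk 4: at line 4 remove [jiv,vffp] add [qenvt] -> 10 lines: xlmp snoy oxntw vwcr qxpm qenvt vcnt afyg wtojs bvzy
Hunk 5: at line 3 remove [vwcr,qxpm] add [ucqkb] -> 9 lines: xlmp snoy oxntw ucqkb qenvt vcnt afyg wtojs bvzy
Hunk 6: at line 3 remove [ucqkb] add [jmtfb,njbdk,fwuw] -> 11 lines: xlmp snoy oxntw jmtfb njbdk fwuw qenvt vcnt afyg wtojs bvzy
Hunk 7: at line 5 remove [qenvt,vcnt,afyg] add [iiws] -> 9 lines: xlmp snoy oxntw jmtfb njbdk fwuw iiws wtojs bvzy
Final line 5: njbdk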